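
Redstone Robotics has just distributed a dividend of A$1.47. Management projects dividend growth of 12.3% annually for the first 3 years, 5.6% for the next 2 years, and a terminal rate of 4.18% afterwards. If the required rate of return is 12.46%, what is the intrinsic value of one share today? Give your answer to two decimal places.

Three-stage DDM. Project D₁…D_5; terminal Gordon value at t=5 with g = 0.0418; discount at r = 0.1246.
D_1 = 1.6508
D_2 = 1.8539
D_3 = 2.0819
D_4 = 2.1985
D_5 = 2.3216
TV_5 = 2.4186/(0.1246−0.0418) = 29.2105
P₀ = Σ Dₜ/(1+r)ᵗ + TV_5/(1+r)^5 = 23.3011

A$23.30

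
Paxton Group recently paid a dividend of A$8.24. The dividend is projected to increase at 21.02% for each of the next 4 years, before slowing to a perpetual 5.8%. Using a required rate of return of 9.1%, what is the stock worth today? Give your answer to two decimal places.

A$442.97

Two-stage DDM. Project D₁…D_4 at 0.2102, terminal growth 0.058, discount at r = 0.091.
D_1 = 9.9720
D_2 = 12.0682
D_3 = 14.6049
D_4 = 17.6749
Terminal value at t=4: TV = D_5/(r−g) = 18.7000/(0.091−0.058) = 566.6665
P₀ = 9.9720/(1+0.091)^1 + 12.0682/(1+0.091)^2 + 14.6049/(1+0.091)^3 + 17.6749/(1+0.091)^4 + 566.6665/(1+0.091)^4 = 442.9724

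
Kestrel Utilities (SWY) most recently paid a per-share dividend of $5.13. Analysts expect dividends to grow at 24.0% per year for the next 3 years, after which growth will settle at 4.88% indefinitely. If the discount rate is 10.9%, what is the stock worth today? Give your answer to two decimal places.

Two-stage DDM. Project D₁…D_3 at 0.24, terminal growth 0.0488, discount at r = 0.109.
D_1 = 6.3612
D_2 = 7.8879
D_3 = 9.7810
Terminal value at t=3: TV = D_4/(r−g) = 10.2583/(0.109−0.0488) = 170.4035
P₀ = 6.3612/(1+0.109)^1 + 7.8879/(1+0.109)^2 + 9.7810/(1+0.109)^3 + 170.4035/(1+0.109)^3 = 144.2556

$144.26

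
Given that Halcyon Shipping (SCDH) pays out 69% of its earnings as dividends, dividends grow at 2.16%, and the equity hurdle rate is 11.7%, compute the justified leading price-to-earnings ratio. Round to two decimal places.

Justified leading P/E = b/(r−g) = 0.69/(0.117−0.0216) = 7.2327

7.23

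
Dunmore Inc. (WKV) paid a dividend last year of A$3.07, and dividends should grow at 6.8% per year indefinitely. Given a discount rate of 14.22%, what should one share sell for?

Gordon growth model: P₀ = D₁/(r − g). D₁ = 3.07 × (1 + 0.068) = 3.2788.
P₀ = 3.2788 / (0.1422 − 0.068) = 3.2788 / 0.0742 = 44.1881

A$44.19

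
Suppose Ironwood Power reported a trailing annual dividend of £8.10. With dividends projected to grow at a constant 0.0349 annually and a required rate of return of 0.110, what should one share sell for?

£111.62

Gordon growth model: P₀ = D₁/(r − g). D₁ = 8.10 × (1 + 0.0349) = 8.3827.
P₀ = 8.3827 / (0.11 − 0.0349) = 8.3827 / 0.0751 = 111.6204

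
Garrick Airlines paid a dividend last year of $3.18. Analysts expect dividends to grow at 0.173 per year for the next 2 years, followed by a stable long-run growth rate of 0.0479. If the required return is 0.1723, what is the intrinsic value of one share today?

Two-stage DDM. Project D₁…D_2 at 0.173, terminal growth 0.0479, discount at r = 0.1723.
D_1 = 3.7301
D_2 = 4.3755
Terminal value at t=2: TV = D_3/(r−g) = 4.5850/(0.1723−0.0479) = 36.8572
P₀ = 3.7301/(1+0.1723)^1 + 4.3755/(1+0.1723)^2 + 36.8572/(1+0.1723)^2 = 33.1849

$33.18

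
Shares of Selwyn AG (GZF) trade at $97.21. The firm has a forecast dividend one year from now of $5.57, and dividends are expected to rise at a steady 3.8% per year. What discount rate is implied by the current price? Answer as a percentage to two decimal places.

9.53%

Rearranging the constant-growth DDM: r = D₁/P₀ + g.
r = 5.5700 / 97.21 + 0.038 = 0.05730 + 0.038 = 0.09530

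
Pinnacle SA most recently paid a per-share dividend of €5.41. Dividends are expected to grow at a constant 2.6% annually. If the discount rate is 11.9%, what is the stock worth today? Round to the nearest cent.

€59.68

Gordon growth model: P₀ = D₁/(r − g). D₁ = 5.41 × (1 + 0.026) = 5.5507.
P₀ = 5.5507 / (0.119 − 0.026) = 5.5507 / 0.093 = 59.6845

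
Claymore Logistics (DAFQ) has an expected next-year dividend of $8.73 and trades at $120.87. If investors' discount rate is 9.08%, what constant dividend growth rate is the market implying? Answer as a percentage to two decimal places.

From P₀ = D₁/(r − g), the implied growth is g = r − D₁/P₀.
g = 0.0908 − 8.73/120.87 = 0.0908 − 0.07223 = 0.01857

1.86%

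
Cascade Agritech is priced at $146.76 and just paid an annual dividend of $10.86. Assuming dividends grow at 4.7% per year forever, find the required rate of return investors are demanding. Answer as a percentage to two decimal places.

12.45%

Rearranging the constant-growth DDM: r = D₁/P₀ + g.
D₁ = 10.86 × (1 + 0.047) = 11.3704.
r = 11.3704 / 146.76 + 0.047 = 0.07748 + 0.047 = 0.12448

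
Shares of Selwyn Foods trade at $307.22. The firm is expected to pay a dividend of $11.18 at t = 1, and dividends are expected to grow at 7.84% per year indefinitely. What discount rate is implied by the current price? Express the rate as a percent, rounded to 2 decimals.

Rearranging the constant-growth DDM: r = D₁/P₀ + g.
r = 11.1800 / 307.22 + 0.0784 = 0.03639 + 0.0784 = 0.11479

11.48%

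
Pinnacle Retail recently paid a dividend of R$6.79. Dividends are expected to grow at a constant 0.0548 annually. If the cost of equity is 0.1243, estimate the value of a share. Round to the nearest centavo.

Gordon growth model: P₀ = D₁/(r − g). D₁ = 6.79 × (1 + 0.0548) = 7.1621.
P₀ = 7.1621 / (0.1243 − 0.0548) = 7.1621 / 0.0695 = 103.0517

R$103.05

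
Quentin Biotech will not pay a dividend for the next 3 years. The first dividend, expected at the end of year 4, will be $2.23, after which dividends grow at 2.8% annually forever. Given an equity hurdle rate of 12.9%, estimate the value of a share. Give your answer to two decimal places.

$15.34

Deferred-dividend DDM. At t=3 the remaining stream is a growing perpetuity with first payment D_4 = 2.23.
V_3 = D_4/(r−g) = 2.23/(0.129−0.028) = 22.0792
P₀ = V_3/(1+r)^3 = 22.0792/(1+0.129)^3 = 15.3427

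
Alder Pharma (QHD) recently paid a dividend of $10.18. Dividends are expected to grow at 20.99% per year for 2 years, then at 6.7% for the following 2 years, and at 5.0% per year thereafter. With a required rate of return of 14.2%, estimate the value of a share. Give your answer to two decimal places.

Three-stage DDM. Project D₁…D_4; terminal Gordon value at t=4 with g = 0.05; discount at r = 0.142.
D_1 = 12.3168
D_2 = 14.9021
D_3 = 15.9005
D_4 = 16.9658
TV_4 = 17.8141/(0.142−0.05) = 193.6320
P₀ = Σ Dₜ/(1+r)ᵗ + TV_4/(1+r)^4 = 156.7075

$156.71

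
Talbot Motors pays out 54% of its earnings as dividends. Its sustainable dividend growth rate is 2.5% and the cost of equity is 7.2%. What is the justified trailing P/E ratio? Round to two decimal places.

11.78

Justified trailing P/E = b(1+g)/(r−g) = 0.54×(1+0.025)/(0.072−0.025) = 11.7766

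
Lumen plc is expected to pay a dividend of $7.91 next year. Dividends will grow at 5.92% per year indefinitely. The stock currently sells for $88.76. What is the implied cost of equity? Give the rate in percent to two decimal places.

Rearranging the constant-growth DDM: r = D₁/P₀ + g.
r = 7.9100 / 88.76 + 0.0592 = 0.08912 + 0.0592 = 0.14832

14.83%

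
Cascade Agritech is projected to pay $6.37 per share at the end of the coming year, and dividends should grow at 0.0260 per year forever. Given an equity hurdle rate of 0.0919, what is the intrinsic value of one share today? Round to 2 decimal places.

$96.66

Gordon growth model: P₀ = D₁/(r − g), with D₁ = 6.37 given directly.
P₀ = 6.3700 / (0.0919 − 0.026) = 6.3700 / 0.0659 = 96.6616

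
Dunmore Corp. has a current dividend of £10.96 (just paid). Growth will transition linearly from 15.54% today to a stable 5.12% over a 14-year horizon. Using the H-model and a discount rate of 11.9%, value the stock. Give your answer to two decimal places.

H-model: P₀ = D₀[(1+g_L) + H(g_S−g_L)]/(r−g_L), with H = 14/2 = 7.
P₀ = 10.96 × [(1+0.0512) + 7×(0.1554−0.0512)] / (0.119−0.0512)
   = 10.96 × 1.7806 / 0.0678 = 287.8374

£287.84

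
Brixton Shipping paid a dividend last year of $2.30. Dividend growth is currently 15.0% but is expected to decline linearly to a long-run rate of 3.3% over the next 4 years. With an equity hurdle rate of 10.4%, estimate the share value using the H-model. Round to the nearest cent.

$41.04

H-model: P₀ = D₀[(1+g_L) + H(g_S−g_L)]/(r−g_L), with H = 4/2 = 2.
P₀ = 2.30 × [(1+0.033) + 2×(0.15−0.033)] / (0.104−0.033)
   = 2.30 × 1.2670 / 0.071 = 41.0437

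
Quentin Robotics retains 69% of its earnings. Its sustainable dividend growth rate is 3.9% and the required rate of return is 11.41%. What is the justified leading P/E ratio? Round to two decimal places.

4.13

Payout ratio b = 1 − 0.69 = 0.31.
Justified leading P/E = b/(r−g) = 0.31/(0.1141−0.039) = 4.1278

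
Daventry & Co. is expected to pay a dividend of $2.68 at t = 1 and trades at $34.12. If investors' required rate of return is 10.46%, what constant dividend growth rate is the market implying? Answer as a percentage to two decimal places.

From P₀ = D₁/(r − g), the implied growth is g = r − D₁/P₀.
g = 0.1046 − 2.68/34.12 = 0.1046 − 0.07855 = 0.02605

2.61%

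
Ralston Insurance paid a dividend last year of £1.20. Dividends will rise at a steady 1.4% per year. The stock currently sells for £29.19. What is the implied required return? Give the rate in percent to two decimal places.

5.57%

Rearranging the constant-growth DDM: r = D₁/P₀ + g.
D₁ = 1.20 × (1 + 0.014) = 1.2168.
r = 1.2168 / 29.19 + 0.014 = 0.04169 + 0.014 = 0.05569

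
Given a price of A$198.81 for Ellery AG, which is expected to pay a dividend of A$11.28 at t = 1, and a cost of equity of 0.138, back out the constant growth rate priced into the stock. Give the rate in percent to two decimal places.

From P₀ = D₁/(r − g), the implied growth is g = r − D₁/P₀.
g = 0.138 − 11.28/198.81 = 0.138 − 0.05674 = 0.08126

8.13%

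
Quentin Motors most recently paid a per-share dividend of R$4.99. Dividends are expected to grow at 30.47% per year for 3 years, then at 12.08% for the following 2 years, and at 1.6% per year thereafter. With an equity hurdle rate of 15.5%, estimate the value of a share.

R$82.46

Three-stage DDM. Project D₁…D_5; terminal Gordon value at t=5 with g = 0.016; discount at r = 0.155.
D_1 = 6.5105
D_2 = 8.4942
D_3 = 11.0824
D_4 = 12.4211
D_5 = 13.9216
TV_5 = 14.1443/(0.155−0.016) = 101.7578
P₀ = Σ Dₜ/(1+r)ᵗ + TV_5/(1+r)^5 = 82.4553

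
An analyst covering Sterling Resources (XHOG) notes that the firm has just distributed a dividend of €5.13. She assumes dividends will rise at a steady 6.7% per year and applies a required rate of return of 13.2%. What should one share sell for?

Gordon growth model: P₀ = D₁/(r − g). D₁ = 5.13 × (1 + 0.067) = 5.4737.
P₀ = 5.4737 / (0.132 − 0.067) = 5.4737 / 0.065 = 84.2109

€84.21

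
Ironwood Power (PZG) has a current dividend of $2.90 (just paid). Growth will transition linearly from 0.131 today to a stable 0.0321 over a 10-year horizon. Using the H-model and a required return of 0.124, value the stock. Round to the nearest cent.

H-model: P₀ = D₀[(1+g_L) + H(g_S−g_L)]/(r−g_L), with H = 10/2 = 5.
P₀ = 2.90 × [(1+0.0321) + 5×(0.131−0.0321)] / (0.124−0.0321)
   = 2.90 × 1.5266 / 0.0919 = 48.1734

$48.17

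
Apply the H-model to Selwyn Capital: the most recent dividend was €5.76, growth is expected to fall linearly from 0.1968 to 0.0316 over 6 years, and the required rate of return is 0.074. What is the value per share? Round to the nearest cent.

H-model: P₀ = D₀[(1+g_L) + H(g_S−g_L)]/(r−g_L), with H = 6/2 = 3.
P₀ = 5.76 × [(1+0.0316) + 3×(0.1968−0.0316)] / (0.074−0.0316)
   = 5.76 × 1.5272 / 0.0424 = 207.4687

€207.47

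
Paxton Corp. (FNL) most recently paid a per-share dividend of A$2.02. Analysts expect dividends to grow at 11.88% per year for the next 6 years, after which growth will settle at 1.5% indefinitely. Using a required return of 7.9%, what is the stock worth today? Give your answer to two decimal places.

A$53.60

Two-stage DDM. Project D₁…D_6 at 0.1188, terminal growth 0.015, discount at r = 0.079.
D_1 = 2.2600
D_2 = 2.5285
D_3 = 2.8288
D_4 = 3.1649
D_5 = 3.5409
D_6 = 3.9616
Terminal value at t=6: TV = D_7/(r−g) = 4.0210/(0.079−0.015) = 62.8278
P₀ = 2.2600/(1+0.079)^1 + 2.5285/(1+0.079)^2 + 2.8288/(1+0.079)^3 + 3.1649/(1+0.079)^4 + 3.5409/(1+0.079)^5 + 3.9616/(1+0.079)^6 + 62.8278/(1+0.079)^6 = 53.5974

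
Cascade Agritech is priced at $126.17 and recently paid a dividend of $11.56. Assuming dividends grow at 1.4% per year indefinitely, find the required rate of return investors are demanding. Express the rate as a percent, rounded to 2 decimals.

Rearranging the constant-growth DDM: r = D₁/P₀ + g.
D₁ = 11.56 × (1 + 0.014) = 11.7218.
r = 11.7218 / 126.17 + 0.014 = 0.09291 + 0.014 = 0.10691

10.69%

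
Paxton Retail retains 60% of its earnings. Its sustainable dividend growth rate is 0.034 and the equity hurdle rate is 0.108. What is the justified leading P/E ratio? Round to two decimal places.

5.41

Payout ratio b = 1 − 0.60 = 0.40.
Justified leading P/E = b/(r−g) = 0.40/(0.108−0.034) = 5.4054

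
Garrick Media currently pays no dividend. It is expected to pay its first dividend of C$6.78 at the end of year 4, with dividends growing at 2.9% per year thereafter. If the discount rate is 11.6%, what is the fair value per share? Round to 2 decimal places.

Deferred-dividend DDM. At t=3 the remaining stream is a growing perpetuity with first payment D_4 = 6.78.
V_3 = D_4/(r−g) = 6.78/(0.116−0.029) = 77.9310
P₀ = V_3/(1+r)^3 = 77.9310/(1+0.116)^3 = 56.0684

C$56.07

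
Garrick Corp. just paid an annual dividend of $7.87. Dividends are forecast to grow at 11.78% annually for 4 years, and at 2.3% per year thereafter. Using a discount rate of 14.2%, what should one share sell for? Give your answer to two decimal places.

$91.95

Two-stage DDM. Project D₁…D_4 at 0.1178, terminal growth 0.023, discount at r = 0.142.
D_1 = 8.7971
D_2 = 9.8334
D_3 = 10.9918
D_4 = 12.2866
Terminal value at t=4: TV = D_5/(r−g) = 12.5692/(0.142−0.023) = 105.6233
P₀ = 8.7971/(1+0.142)^1 + 9.8334/(1+0.142)^2 + 10.9918/(1+0.142)^3 + 12.2866/(1+0.142)^4 + 105.6233/(1+0.142)^4 = 91.9478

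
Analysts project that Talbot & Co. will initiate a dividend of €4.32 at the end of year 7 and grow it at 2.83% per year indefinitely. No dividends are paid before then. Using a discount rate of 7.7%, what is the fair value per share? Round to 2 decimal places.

€56.84

Deferred-dividend DDM. At t=6 the remaining stream is a growing perpetuity with first payment D_7 = 4.32.
V_6 = D_7/(r−g) = 4.32/(0.077−0.0283) = 88.7064
P₀ = V_6/(1+r)^6 = 88.7064/(1+0.077)^6 = 56.8409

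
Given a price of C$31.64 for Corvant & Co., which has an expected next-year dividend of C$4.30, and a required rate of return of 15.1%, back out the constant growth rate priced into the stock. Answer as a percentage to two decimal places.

From P₀ = D₁/(r − g), the implied growth is g = r − D₁/P₀.
g = 0.151 − 4.30/31.64 = 0.151 − 0.13590 = 0.01510

1.51%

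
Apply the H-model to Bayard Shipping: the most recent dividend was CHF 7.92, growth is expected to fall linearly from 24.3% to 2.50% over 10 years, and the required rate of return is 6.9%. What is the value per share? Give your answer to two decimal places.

H-model: P₀ = D₀[(1+g_L) + H(g_S−g_L)]/(r−g_L), with H = 10/2 = 5.
P₀ = 7.92 × [(1+0.025) + 5×(0.243−0.025)] / (0.069−0.025)
   = 7.92 × 2.1150 / 0.044 = 380.7000

CHF 380.70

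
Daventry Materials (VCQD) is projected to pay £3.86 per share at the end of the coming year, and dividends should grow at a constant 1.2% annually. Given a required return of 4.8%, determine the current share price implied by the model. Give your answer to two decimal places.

£107.22

Gordon growth model: P₀ = D₁/(r − g), with D₁ = 3.86 given directly.
P₀ = 3.8600 / (0.048 − 0.012) = 3.8600 / 0.036 = 107.2222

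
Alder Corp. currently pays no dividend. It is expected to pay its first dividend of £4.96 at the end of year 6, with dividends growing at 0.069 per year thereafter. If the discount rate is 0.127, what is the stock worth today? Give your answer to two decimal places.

£47.04

Deferred-dividend DDM. At t=5 the remaining stream is a growing perpetuity with first payment D_6 = 4.96.
V_5 = D_6/(r−g) = 4.96/(0.127−0.069) = 85.5172
P₀ = V_5/(1+r)^5 = 85.5172/(1+0.127)^5 = 47.0364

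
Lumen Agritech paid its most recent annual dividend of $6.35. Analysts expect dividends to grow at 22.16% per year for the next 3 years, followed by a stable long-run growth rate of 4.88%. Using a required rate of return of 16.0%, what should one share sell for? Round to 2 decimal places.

$91.09

Two-stage DDM. Project D₁…D_3 at 0.2216, terminal growth 0.0488, discount at r = 0.16.
D_1 = 7.7572
D_2 = 9.4761
D_3 = 11.5761
Terminal value at t=3: TV = D_4/(r−g) = 12.1410/(0.16−0.0488) = 109.1814
P₀ = 7.7572/(1+0.16)^1 + 9.4761/(1+0.16)^2 + 11.5761/(1+0.16)^3 + 109.1814/(1+0.16)^3 = 91.0937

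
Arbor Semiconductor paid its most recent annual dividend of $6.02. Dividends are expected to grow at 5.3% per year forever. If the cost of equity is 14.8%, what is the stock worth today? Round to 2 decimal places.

$66.73

Gordon growth model: P₀ = D₁/(r − g). D₁ = 6.02 × (1 + 0.053) = 6.3391.
P₀ = 6.3391 / (0.148 − 0.053) = 6.3391 / 0.095 = 66.7269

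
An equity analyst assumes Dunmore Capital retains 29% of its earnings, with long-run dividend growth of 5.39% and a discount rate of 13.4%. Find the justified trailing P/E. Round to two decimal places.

Payout ratio b = 1 − 0.29 = 0.71.
Justified trailing P/E = b(1+g)/(r−g) = 0.71×(1+0.0539)/(0.134−0.0539) = 9.3417

9.34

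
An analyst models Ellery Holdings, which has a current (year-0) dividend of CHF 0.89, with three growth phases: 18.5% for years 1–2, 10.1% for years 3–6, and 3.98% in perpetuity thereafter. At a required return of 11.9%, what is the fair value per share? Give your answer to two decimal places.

Three-stage DDM. Project D₁…D_6; terminal Gordon value at t=6 with g = 0.0398; discount at r = 0.119.
D_1 = 1.0547
D_2 = 1.2498
D_3 = 1.3760
D_4 = 1.5150
D_5 = 1.6680
D_6 = 1.8364
TV_6 = 1.9095/(0.119−0.0398) = 24.1102
P₀ = Σ Dₜ/(1+r)ᵗ + TV_6/(1+r)^6 = 18.0555

CHF 18.06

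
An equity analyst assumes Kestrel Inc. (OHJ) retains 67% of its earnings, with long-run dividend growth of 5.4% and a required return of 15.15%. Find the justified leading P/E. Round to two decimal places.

3.38

Payout ratio b = 1 − 0.67 = 0.33.
Justified leading P/E = b/(r−g) = 0.33/(0.1515−0.054) = 3.3846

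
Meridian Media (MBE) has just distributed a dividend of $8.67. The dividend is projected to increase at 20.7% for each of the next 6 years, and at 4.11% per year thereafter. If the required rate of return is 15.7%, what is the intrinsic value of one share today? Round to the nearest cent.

$160.87

Two-stage DDM. Project D₁…D_6 at 0.207, terminal growth 0.0411, discount at r = 0.157.
D_1 = 10.4647
D_2 = 12.6309
D_3 = 15.2455
D_4 = 18.4013
D_5 = 22.2104
D_6 = 26.8079
Terminal value at t=6: TV = D_7/(r−g) = 27.9097/(0.157−0.0411) = 240.8085
P₀ = 10.4647/(1+0.157)^1 + 12.6309/(1+0.157)^2 + 15.2455/(1+0.157)^3 + 18.4013/(1+0.157)^4 + 22.2104/(1+0.157)^5 + 26.8079/(1+0.157)^6 + 240.8085/(1+0.157)^6 = 160.8657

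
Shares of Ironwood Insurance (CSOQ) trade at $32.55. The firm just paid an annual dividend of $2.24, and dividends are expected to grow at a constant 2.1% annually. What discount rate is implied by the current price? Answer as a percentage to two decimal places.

9.13%

Rearranging the constant-growth DDM: r = D₁/P₀ + g.
D₁ = 2.24 × (1 + 0.021) = 2.2870.
r = 2.2870 / 32.55 + 0.021 = 0.07026 + 0.021 = 0.09126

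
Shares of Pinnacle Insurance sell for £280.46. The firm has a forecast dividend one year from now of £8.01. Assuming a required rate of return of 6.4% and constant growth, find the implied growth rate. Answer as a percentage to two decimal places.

3.54%

From P₀ = D₁/(r − g), the implied growth is g = r − D₁/P₀.
g = 0.064 − 8.01/280.46 = 0.064 − 0.02856 = 0.03544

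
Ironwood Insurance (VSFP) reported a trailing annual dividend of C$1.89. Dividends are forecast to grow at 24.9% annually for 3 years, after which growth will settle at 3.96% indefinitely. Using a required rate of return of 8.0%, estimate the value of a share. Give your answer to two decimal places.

Two-stage DDM. Project D₁…D_3 at 0.249, terminal growth 0.0396, discount at r = 0.08.
D_1 = 2.3606
D_2 = 2.9484
D_3 = 3.6826
Terminal value at t=3: TV = D_4/(r−g) = 3.8284/(0.08−0.0396) = 94.7620
P₀ = 2.3606/(1+0.08)^1 + 2.9484/(1+0.08)^2 + 3.6826/(1+0.08)^3 + 94.7620/(1+0.08)^3 = 82.8620

C$82.86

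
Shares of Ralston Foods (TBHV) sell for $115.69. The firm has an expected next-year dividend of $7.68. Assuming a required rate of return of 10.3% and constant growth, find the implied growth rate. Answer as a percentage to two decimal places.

From P₀ = D₁/(r − g), the implied growth is g = r − D₁/P₀.
g = 0.103 − 7.68/115.69 = 0.103 − 0.06638 = 0.03662

3.66%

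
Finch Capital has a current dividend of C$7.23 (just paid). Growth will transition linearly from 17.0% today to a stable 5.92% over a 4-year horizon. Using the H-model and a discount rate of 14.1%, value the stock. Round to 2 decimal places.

H-model: P₀ = D₀[(1+g_L) + H(g_S−g_L)]/(r−g_L), with H = 4/2 = 2.
P₀ = 7.23 × [(1+0.0592) + 2×(0.17−0.0592)] / (0.141−0.0592)
   = 7.23 × 1.2808 / 0.0818 = 113.2052

C$113.21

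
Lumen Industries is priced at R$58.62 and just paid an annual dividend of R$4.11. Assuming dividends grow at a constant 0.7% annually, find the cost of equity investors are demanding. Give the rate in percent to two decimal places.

Rearranging the constant-growth DDM: r = D₁/P₀ + g.
D₁ = 4.11 × (1 + 0.007) = 4.1388.
r = 4.1388 / 58.62 + 0.007 = 0.07060 + 0.007 = 0.07760

7.76%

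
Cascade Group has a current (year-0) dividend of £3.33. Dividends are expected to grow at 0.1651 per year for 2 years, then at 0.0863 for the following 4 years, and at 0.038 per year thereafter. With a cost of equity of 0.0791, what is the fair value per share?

£123.95

Three-stage DDM. Project D₁…D_6; terminal Gordon value at t=6 with g = 0.038; discount at r = 0.0791.
D_1 = 3.8798
D_2 = 4.5203
D_3 = 4.9104
D_4 = 5.3342
D_5 = 5.7946
D_6 = 6.2946
TV_6 = 6.5338/(0.0791−0.038) = 158.9737
P₀ = Σ Dₜ/(1+r)ᵗ + TV_6/(1+r)^6 = 123.9485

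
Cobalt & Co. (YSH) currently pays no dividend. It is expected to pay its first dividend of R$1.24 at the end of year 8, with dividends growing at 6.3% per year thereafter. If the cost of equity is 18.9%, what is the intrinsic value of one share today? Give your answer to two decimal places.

R$2.93

Deferred-dividend DDM. At t=7 the remaining stream is a growing perpetuity with first payment D_8 = 1.24.
V_7 = D_8/(r−g) = 1.24/(0.189−0.063) = 9.8413
P₀ = V_7/(1+r)^7 = 9.8413/(1+0.189)^7 = 2.9294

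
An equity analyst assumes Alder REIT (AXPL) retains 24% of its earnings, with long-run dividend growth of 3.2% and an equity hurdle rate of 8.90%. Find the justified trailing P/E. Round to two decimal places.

13.76

Payout ratio b = 1 − 0.24 = 0.76.
Justified trailing P/E = b(1+g)/(r−g) = 0.76×(1+0.032)/(0.089−0.032) = 13.7600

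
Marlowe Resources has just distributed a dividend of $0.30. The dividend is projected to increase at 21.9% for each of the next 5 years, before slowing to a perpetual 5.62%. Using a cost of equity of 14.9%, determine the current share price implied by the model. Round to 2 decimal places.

$6.39

Two-stage DDM. Project D₁…D_5 at 0.219, terminal growth 0.0562, discount at r = 0.149.
D_1 = 0.3657
D_2 = 0.4458
D_3 = 0.5434
D_4 = 0.6624
D_5 = 0.8075
Terminal value at t=5: TV = D_6/(r−g) = 0.8529/(0.149−0.0562) = 9.1905
P₀ = 0.3657/(1+0.149)^1 + 0.4458/(1+0.149)^2 + 0.5434/(1+0.149)^3 + 0.6624/(1+0.149)^4 + 0.8075/(1+0.149)^5 + 9.1905/(1+0.149)^5 = 6.3867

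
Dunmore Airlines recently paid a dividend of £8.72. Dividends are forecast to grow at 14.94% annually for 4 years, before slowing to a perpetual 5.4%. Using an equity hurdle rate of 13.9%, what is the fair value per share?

£147.82

Two-stage DDM. Project D₁…D_4 at 0.1494, terminal growth 0.054, discount at r = 0.139.
D_1 = 10.0228
D_2 = 11.5202
D_3 = 13.2413
D_4 = 15.2195
Terminal value at t=4: TV = D_5/(r−g) = 16.0414/(0.139−0.054) = 188.7222
P₀ = 10.0228/(1+0.139)^1 + 11.5202/(1+0.139)^2 + 13.2413/(1+0.139)^3 + 15.2195/(1+0.139)^4 + 188.7222/(1+0.139)^4 = 147.8151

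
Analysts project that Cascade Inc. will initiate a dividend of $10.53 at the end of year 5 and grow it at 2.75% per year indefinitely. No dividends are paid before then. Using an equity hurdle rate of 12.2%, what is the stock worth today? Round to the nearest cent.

$70.31

Deferred-dividend DDM. At t=4 the remaining stream is a growing perpetuity with first payment D_5 = 10.53.
V_4 = D_5/(r−g) = 10.53/(0.122−0.0275) = 111.4286
P₀ = V_4/(1+r)^4 = 111.4286/(1+0.122)^4 = 70.3113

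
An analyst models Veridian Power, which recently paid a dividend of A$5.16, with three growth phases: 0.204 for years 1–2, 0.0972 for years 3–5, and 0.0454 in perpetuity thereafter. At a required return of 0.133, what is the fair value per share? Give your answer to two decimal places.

A$90.86

Three-stage DDM. Project D₁…D_5; terminal Gordon value at t=5 with g = 0.0454; discount at r = 0.133.
D_1 = 6.2126
D_2 = 7.4800
D_3 = 8.2071
D_4 = 9.0048
D_5 = 9.8801
TV_5 = 10.3286/(0.133−0.0454) = 117.9067
P₀ = Σ Dₜ/(1+r)ᵗ + TV_5/(1+r)^5 = 90.8619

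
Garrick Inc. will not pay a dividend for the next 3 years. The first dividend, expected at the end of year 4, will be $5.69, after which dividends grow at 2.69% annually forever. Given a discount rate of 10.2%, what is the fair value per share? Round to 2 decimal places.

Deferred-dividend DDM. At t=3 the remaining stream is a growing perpetuity with first payment D_4 = 5.69.
V_3 = D_4/(r−g) = 5.69/(0.102−0.0269) = 75.7656
P₀ = V_3/(1+r)^3 = 75.7656/(1+0.102)^3 = 56.6145

$56.61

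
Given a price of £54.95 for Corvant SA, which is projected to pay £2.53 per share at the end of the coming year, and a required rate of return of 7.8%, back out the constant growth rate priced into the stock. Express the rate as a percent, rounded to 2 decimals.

From P₀ = D₁/(r − g), the implied growth is g = r − D₁/P₀.
g = 0.078 − 2.53/54.95 = 0.078 − 0.04604 = 0.03196

3.20%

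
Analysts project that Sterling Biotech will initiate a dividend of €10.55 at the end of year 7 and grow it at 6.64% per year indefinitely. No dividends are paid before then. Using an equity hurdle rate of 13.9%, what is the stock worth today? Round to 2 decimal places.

€66.55

Deferred-dividend DDM. At t=6 the remaining stream is a growing perpetuity with first payment D_7 = 10.55.
V_6 = D_7/(r−g) = 10.55/(0.139−0.0664) = 145.3168
P₀ = V_6/(1+r)^6 = 145.3168/(1+0.139)^6 = 66.5539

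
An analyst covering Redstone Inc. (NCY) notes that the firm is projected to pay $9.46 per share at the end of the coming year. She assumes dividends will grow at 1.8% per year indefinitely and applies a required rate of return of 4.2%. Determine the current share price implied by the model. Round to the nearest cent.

Gordon growth model: P₀ = D₁/(r − g), with D₁ = 9.46 given directly.
P₀ = 9.4600 / (0.042 − 0.018) = 9.4600 / 0.024 = 394.1667

$394.17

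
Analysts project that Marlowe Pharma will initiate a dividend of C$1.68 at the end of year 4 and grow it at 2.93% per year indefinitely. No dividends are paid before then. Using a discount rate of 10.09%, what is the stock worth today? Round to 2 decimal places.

Deferred-dividend DDM. At t=3 the remaining stream is a growing perpetuity with first payment D_4 = 1.68.
V_3 = D_4/(r−g) = 1.68/(0.1009−0.0293) = 23.4637
P₀ = V_3/(1+r)^3 = 23.4637/(1+0.1009)^3 = 17.5854

C$17.59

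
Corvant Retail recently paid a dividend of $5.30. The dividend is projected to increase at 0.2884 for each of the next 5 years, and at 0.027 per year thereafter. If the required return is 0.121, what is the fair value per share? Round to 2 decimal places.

$157.15

Two-stage DDM. Project D₁…D_5 at 0.2884, terminal growth 0.027, discount at r = 0.121.
D_1 = 6.8285
D_2 = 8.7979
D_3 = 11.3352
D_4 = 14.6042
D_5 = 18.8161
Terminal value at t=5: TV = D_6/(r−g) = 19.3241/(0.121−0.027) = 205.5758
P₀ = 6.8285/(1+0.121)^1 + 8.7979/(1+0.121)^2 + 11.3352/(1+0.121)^3 + 14.6042/(1+0.121)^4 + 18.8161/(1+0.121)^5 + 205.5758/(1+0.121)^5 = 157.1464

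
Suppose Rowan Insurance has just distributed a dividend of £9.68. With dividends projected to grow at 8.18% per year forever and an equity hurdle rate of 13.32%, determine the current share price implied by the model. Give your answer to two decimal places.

Gordon growth model: P₀ = D₁/(r − g). D₁ = 9.68 × (1 + 0.0818) = 10.4718.
P₀ = 10.4718 / (0.1332 − 0.0818) = 10.4718 / 0.0514 = 203.7320

£203.73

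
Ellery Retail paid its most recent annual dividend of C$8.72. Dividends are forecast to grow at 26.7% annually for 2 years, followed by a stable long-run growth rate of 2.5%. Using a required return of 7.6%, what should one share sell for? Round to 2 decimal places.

Two-stage DDM. Project D₁…D_2 at 0.267, terminal growth 0.025, discount at r = 0.076.
D_1 = 11.0482
D_2 = 13.9981
Terminal value at t=2: TV = D_3/(r−g) = 14.3481/(0.076−0.025) = 281.3348
P₀ = 11.0482/(1+0.076)^1 + 13.9981/(1+0.076)^2 + 281.3348/(1+0.076)^2 = 265.3543

C$265.35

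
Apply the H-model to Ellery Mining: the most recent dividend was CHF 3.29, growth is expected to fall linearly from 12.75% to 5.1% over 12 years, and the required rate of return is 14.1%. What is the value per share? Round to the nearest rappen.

H-model: P₀ = D₀[(1+g_L) + H(g_S−g_L)]/(r−g_L), with H = 12/2 = 6.
P₀ = 3.29 × [(1+0.051) + 6×(0.1275−0.051)] / (0.141−0.051)
   = 3.29 × 1.5100 / 0.09 = 55.1989

CHF 55.20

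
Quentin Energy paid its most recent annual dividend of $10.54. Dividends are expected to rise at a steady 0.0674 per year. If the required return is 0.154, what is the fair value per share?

$129.91

Gordon growth model: P₀ = D₁/(r − g). D₁ = 10.54 × (1 + 0.0674) = 11.2504.
P₀ = 11.2504 / (0.154 − 0.0674) = 11.2504 / 0.0866 = 129.9122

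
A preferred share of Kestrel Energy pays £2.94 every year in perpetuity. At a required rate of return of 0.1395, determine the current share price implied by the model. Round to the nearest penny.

£21.08

Zero-growth DDM (perpetuity): P₀ = D/r = 2.94 / 0.1395 = 21.0753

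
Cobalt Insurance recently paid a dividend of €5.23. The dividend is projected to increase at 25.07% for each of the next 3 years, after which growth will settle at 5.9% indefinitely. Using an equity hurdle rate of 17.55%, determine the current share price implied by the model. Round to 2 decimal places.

Two-stage DDM. Project D₁…D_3 at 0.2507, terminal growth 0.059, discount at r = 0.1755.
D_1 = 6.5412
D_2 = 8.1810
D_3 = 10.2320
Terminal value at t=3: TV = D_4/(r−g) = 10.8357/(0.1755−0.059) = 93.0103
P₀ = 6.5412/(1+0.1755)^1 + 8.1810/(1+0.1755)^2 + 10.2320/(1+0.1755)^3 + 93.0103/(1+0.1755)^3 = 75.0460

€75.05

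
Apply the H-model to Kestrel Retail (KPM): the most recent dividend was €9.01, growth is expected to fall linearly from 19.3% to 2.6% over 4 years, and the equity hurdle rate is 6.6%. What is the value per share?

H-model: P₀ = D₀[(1+g_L) + H(g_S−g_L)]/(r−g_L), with H = 4/2 = 2.
P₀ = 9.01 × [(1+0.026) + 2×(0.193−0.026)] / (0.066−0.026)
   = 9.01 × 1.3600 / 0.04 = 306.3400

€306.34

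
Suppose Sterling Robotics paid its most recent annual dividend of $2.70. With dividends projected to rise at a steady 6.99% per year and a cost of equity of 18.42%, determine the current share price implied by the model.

$25.27

Gordon growth model: P₀ = D₁/(r − g). D₁ = 2.70 × (1 + 0.0699) = 2.8887.
P₀ = 2.8887 / (0.1842 − 0.0699) = 2.8887 / 0.1143 = 25.2732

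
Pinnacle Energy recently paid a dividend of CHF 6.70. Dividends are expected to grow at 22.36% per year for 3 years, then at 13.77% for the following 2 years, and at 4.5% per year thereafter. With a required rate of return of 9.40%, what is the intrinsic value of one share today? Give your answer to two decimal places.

CHF 261.35

Three-stage DDM. Project D₁…D_5; terminal Gordon value at t=5 with g = 0.045; discount at r = 0.094.
D_1 = 8.1981
D_2 = 10.0312
D_3 = 12.2742
D_4 = 13.9644
D_5 = 15.8872
TV_5 = 16.6022/(0.094−0.045) = 338.8199
P₀ = Σ Dₜ/(1+r)ᵗ + TV_5/(1+r)^5 = 261.3498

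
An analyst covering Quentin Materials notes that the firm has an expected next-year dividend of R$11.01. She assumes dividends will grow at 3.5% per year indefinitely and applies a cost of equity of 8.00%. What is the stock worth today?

R$244.67

Gordon growth model: P₀ = D₁/(r − g), with D₁ = 11.01 given directly.
P₀ = 11.0100 / (0.08 − 0.035) = 11.0100 / 0.045 = 244.6667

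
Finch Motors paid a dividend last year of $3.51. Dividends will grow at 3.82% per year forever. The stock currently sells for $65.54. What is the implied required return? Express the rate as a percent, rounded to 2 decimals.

9.38%

Rearranging the constant-growth DDM: r = D₁/P₀ + g.
D₁ = 3.51 × (1 + 0.0382) = 3.6441.
r = 3.6441 / 65.54 + 0.0382 = 0.05560 + 0.0382 = 0.09380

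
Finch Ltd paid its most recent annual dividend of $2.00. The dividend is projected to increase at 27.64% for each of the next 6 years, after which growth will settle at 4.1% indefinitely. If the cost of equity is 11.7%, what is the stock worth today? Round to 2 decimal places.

Two-stage DDM. Project D₁…D_6 at 0.2764, terminal growth 0.041, discount at r = 0.117.
D_1 = 2.5528
D_2 = 3.2584
D_3 = 4.1590
D_4 = 5.3086
D_5 = 6.7759
D_6 = 8.6487
Terminal value at t=6: TV = D_7/(r−g) = 9.0033/(0.117−0.041) = 118.4644
P₀ = 2.5528/(1+0.117)^1 + 3.2584/(1+0.117)^2 + 4.1590/(1+0.117)^3 + 5.3086/(1+0.117)^4 + 6.7759/(1+0.117)^5 + 8.6487/(1+0.117)^6 + 118.4644/(1+0.117)^6 = 80.6322

$80.63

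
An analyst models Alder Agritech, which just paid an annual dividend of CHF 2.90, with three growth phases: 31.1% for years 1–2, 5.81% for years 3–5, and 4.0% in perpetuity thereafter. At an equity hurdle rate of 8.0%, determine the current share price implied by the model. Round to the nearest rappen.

CHF 124.58

Three-stage DDM. Project D₁…D_5; terminal Gordon value at t=5 with g = 0.04; discount at r = 0.08.
D_1 = 3.8019
D_2 = 4.9843
D_3 = 5.2739
D_4 = 5.5803
D_5 = 5.9045
TV_5 = 6.1407/(0.08−0.04) = 153.5171
P₀ = Σ Dₜ/(1+r)ᵗ + TV_5/(1+r)^5 = 124.5815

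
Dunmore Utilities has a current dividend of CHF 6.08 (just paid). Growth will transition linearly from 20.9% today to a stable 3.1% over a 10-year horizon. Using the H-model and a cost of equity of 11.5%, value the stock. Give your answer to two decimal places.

CHF 139.04

H-model: P₀ = D₀[(1+g_L) + H(g_S−g_L)]/(r−g_L), with H = 10/2 = 5.
P₀ = 6.08 × [(1+0.031) + 5×(0.209−0.031)] / (0.115−0.031)
   = 6.08 × 1.9210 / 0.084 = 139.0438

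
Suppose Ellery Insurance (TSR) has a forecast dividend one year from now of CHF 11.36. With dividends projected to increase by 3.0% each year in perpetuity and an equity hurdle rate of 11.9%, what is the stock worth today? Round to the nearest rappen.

CHF 127.64

Gordon growth model: P₀ = D₁/(r − g), with D₁ = 11.36 given directly.
P₀ = 11.3600 / (0.119 − 0.03) = 11.3600 / 0.089 = 127.6404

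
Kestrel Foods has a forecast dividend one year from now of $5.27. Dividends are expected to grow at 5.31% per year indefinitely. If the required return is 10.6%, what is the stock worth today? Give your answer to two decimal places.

$99.62

Gordon growth model: P₀ = D₁/(r − g), with D₁ = 5.27 given directly.
P₀ = 5.2700 / (0.106 − 0.0531) = 5.2700 / 0.0529 = 99.6219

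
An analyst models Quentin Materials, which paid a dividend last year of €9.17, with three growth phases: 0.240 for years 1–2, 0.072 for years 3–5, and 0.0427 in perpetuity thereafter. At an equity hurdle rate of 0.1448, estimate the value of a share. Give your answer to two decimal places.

€139.25

Three-stage DDM. Project D₁…D_5; terminal Gordon value at t=5 with g = 0.0427; discount at r = 0.1448.
D_1 = 11.3708
D_2 = 14.0998
D_3 = 15.1150
D_4 = 16.2033
D_5 = 17.3699
TV_5 = 18.1116/(0.1448−0.0427) = 177.3906
P₀ = Σ Dₜ/(1+r)ᵗ + TV_5/(1+r)^5 = 139.2489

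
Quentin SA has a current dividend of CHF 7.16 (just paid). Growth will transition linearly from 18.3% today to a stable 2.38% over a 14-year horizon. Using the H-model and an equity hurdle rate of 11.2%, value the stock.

H-model: P₀ = D₀[(1+g_L) + H(g_S−g_L)]/(r−g_L), with H = 14/2 = 7.
P₀ = 7.16 × [(1+0.0238) + 7×(0.183−0.0238)] / (0.112−0.0238)
   = 7.16 × 2.1382 / 0.0882 = 173.5772

CHF 173.58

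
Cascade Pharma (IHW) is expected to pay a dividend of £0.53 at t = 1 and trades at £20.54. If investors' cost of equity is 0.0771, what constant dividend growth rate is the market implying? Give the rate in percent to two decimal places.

From P₀ = D₁/(r − g), the implied growth is g = r − D₁/P₀.
g = 0.0771 − 0.53/20.54 = 0.0771 − 0.02580 = 0.05130

5.13%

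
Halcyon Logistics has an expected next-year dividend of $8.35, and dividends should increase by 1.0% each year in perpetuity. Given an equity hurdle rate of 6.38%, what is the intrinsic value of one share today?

Gordon growth model: P₀ = D₁/(r − g), with D₁ = 8.35 given directly.
P₀ = 8.3500 / (0.0638 − 0.01) = 8.3500 / 0.0538 = 155.2045

$155.20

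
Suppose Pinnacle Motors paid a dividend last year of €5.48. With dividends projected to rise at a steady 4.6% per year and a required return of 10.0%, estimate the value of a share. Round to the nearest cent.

€106.15

Gordon growth model: P₀ = D₁/(r − g). D₁ = 5.48 × (1 + 0.046) = 5.7321.
P₀ = 5.7321 / (0.1 − 0.046) = 5.7321 / 0.054 = 106.1496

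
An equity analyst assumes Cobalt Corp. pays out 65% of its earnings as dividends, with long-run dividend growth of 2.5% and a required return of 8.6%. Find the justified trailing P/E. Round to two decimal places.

Justified trailing P/E = b(1+g)/(r−g) = 0.65×(1+0.025)/(0.086−0.025) = 10.9221

10.92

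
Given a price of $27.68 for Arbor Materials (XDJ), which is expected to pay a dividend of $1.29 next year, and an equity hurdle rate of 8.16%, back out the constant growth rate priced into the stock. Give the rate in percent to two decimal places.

3.50%

From P₀ = D₁/(r − g), the implied growth is g = r − D₁/P₀.
g = 0.0816 − 1.29/27.68 = 0.0816 − 0.04660 = 0.03500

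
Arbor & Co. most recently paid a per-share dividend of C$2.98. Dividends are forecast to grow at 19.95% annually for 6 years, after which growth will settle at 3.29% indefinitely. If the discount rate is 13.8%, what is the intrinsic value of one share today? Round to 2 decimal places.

C$61.75

Two-stage DDM. Project D₁…D_6 at 0.1995, terminal growth 0.0329, discount at r = 0.138.
D_1 = 3.5745
D_2 = 4.2876
D_3 = 5.1430
D_4 = 6.1690
D_5 = 7.3998
D_6 = 8.8760
Terminal value at t=6: TV = D_7/(r−g) = 9.1680/(0.138−0.0329) = 87.2315
P₀ = 3.5745/(1+0.138)^1 + 4.2876/(1+0.138)^2 + 5.1430/(1+0.138)^3 + 6.1690/(1+0.138)^4 + 7.3998/(1+0.138)^5 + 8.8760/(1+0.138)^6 + 87.2315/(1+0.138)^6 = 61.7460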